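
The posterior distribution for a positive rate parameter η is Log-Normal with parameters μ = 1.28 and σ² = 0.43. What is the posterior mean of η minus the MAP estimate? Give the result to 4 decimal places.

2.1197

Mode = exp(μ − σ²) = exp(0.85) = 2.3396.
Mean = exp(μ + σ²/2) = exp(1.495) = 4.4593.
Difference = 4.4593 − 2.3396 = 2.1197.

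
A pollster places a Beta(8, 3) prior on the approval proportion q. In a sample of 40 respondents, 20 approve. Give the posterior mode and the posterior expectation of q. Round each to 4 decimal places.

MAP = 0.5510; posterior mean = 0.5490

Posterior: Beta(8+20, 3+20) = Beta(28, 23).
Mode = (28−1)/(28+23−2) = 27/49 = 0.5510.
Mean = 28/(28+23) = 28/51 = 0.5490.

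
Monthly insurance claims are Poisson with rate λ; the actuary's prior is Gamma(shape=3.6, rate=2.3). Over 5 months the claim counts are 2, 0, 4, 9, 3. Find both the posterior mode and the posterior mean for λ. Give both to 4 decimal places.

Σ counts = 18. Posterior: Gamma(shape = 3.6+18 = 21.6, rate = 2.3+5 = 7.3).
Mode = (α−1)/β = 20.6/7.3 = 2.8219.
Mean = α/β = 21.6/7.3 = 2.9589.

MAP = 2.8219; posterior mean = 2.9589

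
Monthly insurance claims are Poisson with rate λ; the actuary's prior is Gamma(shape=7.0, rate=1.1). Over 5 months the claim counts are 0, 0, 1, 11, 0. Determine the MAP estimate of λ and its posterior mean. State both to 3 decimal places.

λ_MAP = 2.951, E[λ|data] = 3.115

Σ counts = 12. Posterior: Gamma(shape = 7.0+12 = 19.0, rate = 1.1+5 = 6.1).
Mode = (α−1)/β = 18.0/6.1 = 2.951.
Mean = α/β = 19.0/6.1 = 3.115.
The posterior is right-skewed, so the mean exceeds the mode.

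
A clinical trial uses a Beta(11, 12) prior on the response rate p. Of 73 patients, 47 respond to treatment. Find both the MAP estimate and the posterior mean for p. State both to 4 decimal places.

Posterior: Beta(11+47, 12+26) = Beta(58, 38).
Mode = (58−1)/(58+38−2) = 57/94 = 0.6064.
Mean = 58/(58+38) = 58/96 = 0.6042.

MAP: 0.6064. Posterior mean: 0.6042.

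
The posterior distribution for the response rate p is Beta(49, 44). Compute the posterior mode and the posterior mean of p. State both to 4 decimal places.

MAP = 0.5275; posterior mean = 0.5269

Mode = (49−1)/(49+44−2) = 48/91 = 0.5275.
Mean = 49/(49+44) = 49/93 = 0.5269.
Mode > mean: the posterior has a left tail.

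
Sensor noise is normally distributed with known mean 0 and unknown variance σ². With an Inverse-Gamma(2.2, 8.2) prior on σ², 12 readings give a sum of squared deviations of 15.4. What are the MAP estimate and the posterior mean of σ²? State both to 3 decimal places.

MAP: 1.728. Posterior mean: 2.208.

Posterior: Inverse-Gamma(shape = 2.2+12/2 = 8.2, scale = 8.2+15.4/2 = 15.9).
Mode = β/(α+1) = 15.9/9.2 = 1.728.
Mean = β/(α−1) = 15.9/7.2 = 2.208.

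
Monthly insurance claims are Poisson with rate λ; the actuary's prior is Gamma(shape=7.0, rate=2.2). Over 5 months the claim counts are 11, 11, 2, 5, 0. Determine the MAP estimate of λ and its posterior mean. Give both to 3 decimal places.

MAP = 4.861; posterior mean = 5.000

Σ counts = 29. Posterior: Gamma(shape = 7.0+29 = 36.0, rate = 2.2+5 = 7.2).
Mode = (α−1)/β = 35.0/7.2 = 4.861.
Mean = α/β = 36.0/7.2 = 5.000.
The posterior is right-skewed, so the mean exceeds the mode.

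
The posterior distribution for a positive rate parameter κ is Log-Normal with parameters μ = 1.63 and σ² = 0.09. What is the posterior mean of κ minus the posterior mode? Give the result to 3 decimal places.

Mode = exp(μ − σ²) = exp(1.54) = 4.665.
Mean = exp(μ + σ²/2) = exp(1.675) = 5.339.
Difference = 5.339 − 4.665 = 0.674.

0.674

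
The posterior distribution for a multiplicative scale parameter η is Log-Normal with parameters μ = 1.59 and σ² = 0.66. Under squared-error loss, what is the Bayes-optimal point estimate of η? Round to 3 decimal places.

6.821

Mode = exp(μ − σ²) = exp(0.93) = 2.535.
Mean = exp(μ + σ²/2) = exp(1.920) = 6.821.
Squared-error loss ⇒ the optimal estimator is the posterior mean.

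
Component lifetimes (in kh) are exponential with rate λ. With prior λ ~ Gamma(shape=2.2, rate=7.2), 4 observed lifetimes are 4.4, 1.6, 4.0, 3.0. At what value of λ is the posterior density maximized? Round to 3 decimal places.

Σ times = 13.0. Posterior: Gamma(shape = 2.2+4 = 6.2, rate = 7.2+13.0 = 20.2).
Mode = (α−1)/β = 5.2/20.2 = 0.257.
Mean = α/β = 6.2/20.2 = 0.307.
This is the posterior mode — the MAP estimate.

0.257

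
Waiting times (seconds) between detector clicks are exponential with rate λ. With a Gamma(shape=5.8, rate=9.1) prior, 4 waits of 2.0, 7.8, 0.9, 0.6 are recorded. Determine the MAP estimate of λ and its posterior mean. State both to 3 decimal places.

λ_MAP = 0.431, E[λ|data] = 0.480

Σ times = 11.3. Posterior: Gamma(shape = 5.8+4 = 9.8, rate = 9.1+11.3 = 20.4).
Mode = (α−1)/β = 8.8/20.4 = 0.431.
Mean = α/β = 9.8/20.4 = 0.480.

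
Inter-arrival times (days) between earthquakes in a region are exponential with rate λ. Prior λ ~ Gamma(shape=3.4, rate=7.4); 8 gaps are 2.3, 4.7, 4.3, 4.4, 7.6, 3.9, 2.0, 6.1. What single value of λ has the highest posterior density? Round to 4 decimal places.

Σ times = 35.3. Posterior: Gamma(shape = 3.4+8 = 11.4, rate = 7.4+35.3 = 42.7).
Mode = (α−1)/β = 10.4/42.7 = 0.2436.
Mean = α/β = 11.4/42.7 = 0.2670.
This is the posterior mode — the MAP estimate.

0.2436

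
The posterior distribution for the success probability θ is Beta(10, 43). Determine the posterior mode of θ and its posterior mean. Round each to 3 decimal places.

Mode = (10−1)/(10+43−2) = 9/51 = 0.176.
Mean = 10/(10+43) = 10/53 = 0.189.

θ_MAP = 0.176, E[θ|data] = 0.189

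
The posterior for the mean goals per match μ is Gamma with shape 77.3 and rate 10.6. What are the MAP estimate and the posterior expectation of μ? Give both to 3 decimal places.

MAP = 7.198, posterior mean = 7.292

Mode = (α−1)/β = 76.3/10.6 = 7.198.
Mean = α/β = 77.3/10.6 = 7.292.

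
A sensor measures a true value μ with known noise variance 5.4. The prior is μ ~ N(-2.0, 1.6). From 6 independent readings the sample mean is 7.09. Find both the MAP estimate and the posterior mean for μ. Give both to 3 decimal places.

MAP: 3.818. Posterior mean: 3.818.

Posterior for μ is Normal. Precision-weighted mean: (1/1.6·-2.0 + 6/5.4·7.09) / (1/1.6 + 6/5.4) = 3.818.
A Normal posterior is symmetric, so mode = mean.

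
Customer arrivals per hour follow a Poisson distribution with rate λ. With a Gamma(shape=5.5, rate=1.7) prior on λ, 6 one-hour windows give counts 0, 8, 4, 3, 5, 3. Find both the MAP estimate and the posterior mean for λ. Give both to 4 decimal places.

MAP: 3.5714. Posterior mean: 3.7013.

Σ counts = 23. Posterior: Gamma(shape = 5.5+23 = 28.5, rate = 1.7+6 = 7.7).
Mode = (α−1)/β = 27.5/7.7 = 3.5714.
Mean = α/β = 28.5/7.7 = 3.7013.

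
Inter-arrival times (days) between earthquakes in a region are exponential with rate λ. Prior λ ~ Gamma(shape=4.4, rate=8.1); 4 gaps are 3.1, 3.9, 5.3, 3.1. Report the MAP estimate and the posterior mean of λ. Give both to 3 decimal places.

MAP estimate = 0.315, posterior mean = 0.357

Σ times = 15.4. Posterior: Gamma(shape = 4.4+4 = 8.4, rate = 8.1+15.4 = 23.5).
Mode = (α−1)/β = 7.4/23.5 = 0.315.
Mean = α/β = 8.4/23.5 = 0.357.
Mean > mode: the posterior has a right tail.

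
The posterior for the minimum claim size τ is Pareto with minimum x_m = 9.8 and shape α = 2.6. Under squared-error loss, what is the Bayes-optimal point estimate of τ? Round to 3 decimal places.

The Pareto density is strictly decreasing on [x_m, ∞), so the mode is x_m = 9.800.
Mean = α·x_m/(α−1) = 2.6·9.8/1.6 = 15.925.
Squared-error loss ⇒ the optimal estimator is the posterior mean.

15.925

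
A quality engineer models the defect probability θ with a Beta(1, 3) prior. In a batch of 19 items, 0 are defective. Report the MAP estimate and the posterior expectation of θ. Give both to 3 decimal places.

MAP = 0.000, posterior mean = 0.043

Posterior: Beta(1+0, 3+19) = Beta(1, 22).
Since α = 1 ≤ 1 and β > 1, the Beta density is monotone decreasing on [0,1]; the mode is at 0.
Mean = 1/(1+22) = 0.043.
The posterior is right-skewed, so the mean exceeds the mode.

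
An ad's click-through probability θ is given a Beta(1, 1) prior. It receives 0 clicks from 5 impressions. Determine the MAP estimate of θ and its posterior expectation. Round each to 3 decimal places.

Posterior: Beta(1+0, 1+5) = Beta(1, 6).
Since α = 1 ≤ 1 and β > 1, the Beta density is monotone decreasing on [0,1]; the mode is at 0.
Mean = 1/(1+6) = 0.143.

MAP estimate = 0.000, posterior expectation = 0.143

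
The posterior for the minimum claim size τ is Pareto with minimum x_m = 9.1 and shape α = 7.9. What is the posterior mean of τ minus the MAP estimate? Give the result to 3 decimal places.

The Pareto density is strictly decreasing on [x_m, ∞), so the mode is x_m = 9.100.
Mean = α·x_m/(α−1) = 7.9·9.1/6.9 = 10.419.
Difference = 10.419 − 9.100 = 1.319.
The mean is pulled above the mode by the posterior's right skew.

1.319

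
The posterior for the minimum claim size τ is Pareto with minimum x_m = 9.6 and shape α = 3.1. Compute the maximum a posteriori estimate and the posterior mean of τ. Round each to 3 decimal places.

The Pareto density is strictly decreasing on [x_m, ∞), so the mode is x_m = 9.600.
Mean = α·x_m/(α−1) = 3.1·9.6/2.1 = 14.171.

maximum a posteriori estimate = 9.600, posterior mean = 14.171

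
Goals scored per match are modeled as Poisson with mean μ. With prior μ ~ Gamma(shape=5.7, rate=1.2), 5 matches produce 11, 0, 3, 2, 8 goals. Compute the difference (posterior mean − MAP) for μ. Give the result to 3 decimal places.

0.161

Σ counts = 24. Posterior: Gamma(shape = 5.7+24 = 29.7, rate = 1.2+5 = 6.2).
Mode = (α−1)/β = 28.7/6.2 = 4.629.
Mean = α/β = 29.7/6.2 = 4.790.
Difference = 4.790 − 4.629 = 0.161.
Mean > mode: the posterior has a right tail.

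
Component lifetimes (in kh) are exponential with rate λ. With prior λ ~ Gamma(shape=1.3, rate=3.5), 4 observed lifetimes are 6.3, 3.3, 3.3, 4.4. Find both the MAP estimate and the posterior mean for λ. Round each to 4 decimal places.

MAP estimate = 0.2067, posterior mean = 0.2548

Σ times = 17.3. Posterior: Gamma(shape = 1.3+4 = 5.3, rate = 3.5+17.3 = 20.8).
Mode = (α−1)/β = 4.3/20.8 = 0.2067.
Mean = α/β = 5.3/20.8 = 0.2548.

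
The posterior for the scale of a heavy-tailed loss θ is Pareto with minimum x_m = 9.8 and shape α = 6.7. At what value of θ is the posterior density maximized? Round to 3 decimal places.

9.800

The Pareto density is strictly decreasing on [x_m, ∞), so the mode is x_m = 9.800.
Mean = α·x_m/(α−1) = 6.7·9.8/5.7 = 11.519.
This is the posterior mode — the MAP estimate.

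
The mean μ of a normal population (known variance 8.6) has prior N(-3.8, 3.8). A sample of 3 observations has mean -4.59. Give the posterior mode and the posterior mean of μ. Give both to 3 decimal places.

MAP = -4.250, posterior mean = -4.250

Posterior for μ is Normal. Precision-weighted mean: (1/3.8·-3.8 + 3/8.6·-4.59) / (1/3.8 + 3/8.6) = -4.250.
A Normal posterior is symmetric, so mode = mean.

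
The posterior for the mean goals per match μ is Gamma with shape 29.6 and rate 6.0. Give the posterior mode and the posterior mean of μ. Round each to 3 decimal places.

μ_MAP = 4.767, E[μ|data] = 4.933

Mode = (α−1)/β = 28.6/6.0 = 4.767.
Mean = α/β = 29.6/6.0 = 4.933.
Right-skewed posterior ⇒ mode < mean.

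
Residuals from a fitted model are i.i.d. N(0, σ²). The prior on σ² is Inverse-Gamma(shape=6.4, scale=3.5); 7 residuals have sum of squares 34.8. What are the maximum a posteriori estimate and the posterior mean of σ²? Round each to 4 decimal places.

maximum a posteriori estimate = 1.9174, posterior mean = 2.3483

Posterior: Inverse-Gamma(shape = 6.4+7/2 = 9.9, scale = 3.5+34.8/2 = 20.9).
Mode = β/(α+1) = 20.9/10.9 = 1.9174.
Mean = β/(α−1) = 20.9/8.9 = 2.3483.
Mean > mode: the posterior has a right tail.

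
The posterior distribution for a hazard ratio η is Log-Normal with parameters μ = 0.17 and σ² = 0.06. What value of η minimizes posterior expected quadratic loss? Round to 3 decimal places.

1.221

Mode = exp(μ − σ²) = exp(0.11) = 1.116.
Mean = exp(μ + σ²/2) = exp(0.200) = 1.221.
Quadratic loss ⇒ the optimal estimator is the posterior mean.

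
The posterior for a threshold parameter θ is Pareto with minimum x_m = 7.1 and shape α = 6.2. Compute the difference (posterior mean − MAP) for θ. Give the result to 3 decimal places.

The Pareto density is strictly decreasing on [x_m, ∞), so the mode is x_m = 7.100.
Mean = α·x_m/(α−1) = 6.2·7.1/5.2 = 8.465.
Difference = 8.465 − 7.100 = 1.365.

1.365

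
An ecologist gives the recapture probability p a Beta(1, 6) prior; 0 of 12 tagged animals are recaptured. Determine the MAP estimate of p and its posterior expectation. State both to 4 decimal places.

Posterior: Beta(1+0, 6+12) = Beta(1, 18).
Since α = 1 ≤ 1 and β > 1, the Beta density is monotone decreasing on [0,1]; the mode is at 0.
Mean = 1/(1+18) = 0.0526.

MAP: 0.0000. Posterior mean: 0.0526.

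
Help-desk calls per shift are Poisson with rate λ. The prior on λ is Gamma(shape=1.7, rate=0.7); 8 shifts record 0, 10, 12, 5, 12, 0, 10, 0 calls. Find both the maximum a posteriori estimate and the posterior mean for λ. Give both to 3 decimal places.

Σ counts = 49. Posterior: Gamma(shape = 1.7+49 = 50.7, rate = 0.7+8 = 8.7).
Mode = (α−1)/β = 49.7/8.7 = 5.713.
Mean = α/β = 50.7/8.7 = 5.828.

MAP = 5.713, posterior mean = 5.828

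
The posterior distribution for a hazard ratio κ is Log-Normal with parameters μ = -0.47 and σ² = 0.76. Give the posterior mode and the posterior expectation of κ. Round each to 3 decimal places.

Mode = exp(μ − σ²) = exp(-1.23) = 0.292.
Mean = exp(μ + σ²/2) = exp(-0.090) = 0.914.

MAP: 0.292. Posterior mean: 0.914.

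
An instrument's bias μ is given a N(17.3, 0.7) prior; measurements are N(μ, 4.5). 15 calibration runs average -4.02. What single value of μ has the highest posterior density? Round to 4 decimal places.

Posterior for μ is Normal. Precision-weighted mean: (1/0.7·17.3 + 15/4.5·-4.02) / (1/0.7 + 15/4.5) = 2.3760.
A Normal posterior is symmetric, so mode = mean.
This is the posterior mode — the MAP estimate.

2.3760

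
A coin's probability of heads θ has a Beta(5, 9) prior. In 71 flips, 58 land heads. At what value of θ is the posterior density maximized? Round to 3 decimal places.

0.747

Posterior: Beta(5+58, 9+13) = Beta(63, 22).
Mode = (63−1)/(63+22−2) = 62/83 = 0.747.
Mean = 63/(63+22) = 63/85 = 0.741.
This is the posterior mode — the MAP estimate.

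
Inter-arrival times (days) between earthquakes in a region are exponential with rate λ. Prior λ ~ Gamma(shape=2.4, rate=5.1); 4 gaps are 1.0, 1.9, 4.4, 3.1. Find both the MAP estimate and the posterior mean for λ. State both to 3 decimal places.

MAP = 0.348, posterior mean = 0.413

Σ times = 10.4. Posterior: Gamma(shape = 2.4+4 = 6.4, rate = 5.1+10.4 = 15.5).
Mode = (α−1)/β = 5.4/15.5 = 0.348.
Mean = α/β = 6.4/15.5 = 0.413.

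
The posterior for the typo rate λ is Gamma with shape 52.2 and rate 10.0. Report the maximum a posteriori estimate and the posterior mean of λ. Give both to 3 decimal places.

maximum a posteriori estimate = 5.120, posterior mean = 5.220

Mode = (α−1)/β = 51.2/10.0 = 5.120.
Mean = α/β = 52.2/10.0 = 5.220.
Mean > mode: the posterior has a right tail.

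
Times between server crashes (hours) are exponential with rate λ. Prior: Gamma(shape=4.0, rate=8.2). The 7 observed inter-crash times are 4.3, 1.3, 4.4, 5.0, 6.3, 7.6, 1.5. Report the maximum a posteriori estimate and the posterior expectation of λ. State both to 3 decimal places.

maximum a posteriori estimate = 0.259, posterior expectation = 0.285

Σ times = 30.4. Posterior: Gamma(shape = 4.0+7 = 11.0, rate = 8.2+30.4 = 38.6).
Mode = (α−1)/β = 10.0/38.6 = 0.259.
Mean = α/β = 11.0/38.6 = 0.285.
Right-skewed posterior ⇒ mode < mean.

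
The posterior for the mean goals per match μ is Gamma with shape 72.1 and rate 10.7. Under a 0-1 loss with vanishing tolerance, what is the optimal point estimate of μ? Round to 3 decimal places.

Mode = (α−1)/β = 71.1/10.7 = 6.645.
Mean = α/β = 72.1/10.7 = 6.738.
This is the posterior mode — the MAP estimate.

6.645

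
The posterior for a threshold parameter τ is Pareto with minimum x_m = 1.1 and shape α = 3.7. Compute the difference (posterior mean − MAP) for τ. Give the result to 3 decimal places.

0.407

The Pareto density is strictly decreasing on [x_m, ∞), so the mode is x_m = 1.100.
Mean = α·x_m/(α−1) = 3.7·1.1/2.7 = 1.507.
Difference = 1.507 − 1.100 = 0.407.
Mean > mode: the posterior has a right tail.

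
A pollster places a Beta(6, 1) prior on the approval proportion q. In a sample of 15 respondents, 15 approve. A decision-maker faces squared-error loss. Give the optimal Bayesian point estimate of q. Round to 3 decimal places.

0.955

Posterior: Beta(6+15, 1+0) = Beta(21, 1).
Since β = 1 ≤ 1 and α > 1, the Beta density is monotone increasing on [0,1]; the mode is at 1.
Mean = 21/(21+1) = 0.955.
Squared-error loss ⇒ the optimal estimator is the posterior mean.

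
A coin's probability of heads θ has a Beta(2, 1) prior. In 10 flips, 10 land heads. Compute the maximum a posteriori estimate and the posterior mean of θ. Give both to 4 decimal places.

θ_MAP = 1.0000, E[θ|data] = 0.9231

Posterior: Beta(2+10, 1+0) = Beta(12, 1).
Since β = 1 ≤ 1 and α > 1, the Beta density is monotone increasing on [0,1]; the mode is at 1.
Mean = 12/(12+1) = 0.9231.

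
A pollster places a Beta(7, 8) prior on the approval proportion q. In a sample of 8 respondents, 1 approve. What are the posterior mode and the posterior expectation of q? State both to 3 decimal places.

Posterior: Beta(7+1, 8+7) = Beta(8, 15).
Mode = (8−1)/(8+15−2) = 7/21 = 0.333.
Mean = 8/(8+15) = 8/23 = 0.348.
Mean > mode: the posterior has a right tail.

MAP = 0.333; posterior mean = 0.348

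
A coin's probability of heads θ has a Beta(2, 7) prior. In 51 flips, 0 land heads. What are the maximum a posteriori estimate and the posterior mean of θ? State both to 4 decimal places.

Posterior: Beta(2+0, 7+51) = Beta(2, 58).
Mode = (2−1)/(2+58−2) = 1/58 = 0.0172.
Mean = 2/(2+58) = 2/60 = 0.0333.

θ_MAP = 0.0172, E[θ|data] = 0.0333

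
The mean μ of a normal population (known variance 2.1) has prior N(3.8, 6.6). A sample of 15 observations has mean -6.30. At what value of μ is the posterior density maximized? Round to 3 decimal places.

Posterior for μ is Normal. Precision-weighted mean: (1/6.6·3.8 + 15/2.1·-6.30) / (1/6.6 + 15/2.1) = -6.090.
A Normal posterior is symmetric, so mode = mean.
This is the posterior mode — the MAP estimate.

-6.090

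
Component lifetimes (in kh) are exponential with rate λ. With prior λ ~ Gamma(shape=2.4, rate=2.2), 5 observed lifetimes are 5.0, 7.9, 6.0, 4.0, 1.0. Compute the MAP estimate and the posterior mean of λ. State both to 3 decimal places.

Σ times = 23.9. Posterior: Gamma(shape = 2.4+5 = 7.4, rate = 2.2+23.9 = 26.1).
Mode = (α−1)/β = 6.4/26.1 = 0.245.
Mean = α/β = 7.4/26.1 = 0.284.
Right-skewed posterior ⇒ mode < mean.

λ_MAP = 0.245, E[λ|data] = 0.284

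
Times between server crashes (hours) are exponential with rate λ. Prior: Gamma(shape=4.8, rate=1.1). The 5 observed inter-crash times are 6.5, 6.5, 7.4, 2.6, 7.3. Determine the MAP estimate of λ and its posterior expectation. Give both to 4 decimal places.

Σ times = 30.3. Posterior: Gamma(shape = 4.8+5 = 9.8, rate = 1.1+30.3 = 31.4).
Mode = (α−1)/β = 8.8/31.4 = 0.2803.
Mean = α/β = 9.8/31.4 = 0.3121.
Right-skewed posterior ⇒ mode < mean.

MAP = 0.2803; posterior mean = 0.3121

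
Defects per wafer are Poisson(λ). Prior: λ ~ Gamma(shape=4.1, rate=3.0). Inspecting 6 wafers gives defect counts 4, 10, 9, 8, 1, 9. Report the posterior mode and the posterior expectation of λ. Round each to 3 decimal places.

MAP = 4.900; posterior mean = 5.011

Σ counts = 41. Posterior: Gamma(shape = 4.1+41 = 45.1, rate = 3.0+6 = 9.0).
Mode = (α−1)/β = 44.1/9.0 = 4.900.
Mean = α/β = 45.1/9.0 = 5.011.
Mean > mode: the posterior has a right tail.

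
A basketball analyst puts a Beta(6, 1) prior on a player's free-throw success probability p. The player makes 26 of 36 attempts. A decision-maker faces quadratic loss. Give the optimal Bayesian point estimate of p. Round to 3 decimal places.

Posterior: Beta(6+26, 1+10) = Beta(32, 11).
Mode = (32−1)/(32+11−2) = 31/41 = 0.756.
Mean = 32/(32+11) = 32/43 = 0.744.
Quadratic loss ⇒ the optimal estimator is the posterior mean.

0.744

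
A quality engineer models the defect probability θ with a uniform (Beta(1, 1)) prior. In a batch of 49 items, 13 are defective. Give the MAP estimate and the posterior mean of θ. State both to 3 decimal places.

Posterior: Beta(1+13, 1+36) = Beta(14, 37).
Mode = (14−1)/(14+37−2) = 13/49 = 0.265.
With a flat prior the MAP equals the MLE, 13/49.
Mean = 14/(14+37) = 14/51 = 0.275.
The posterior is right-skewed, so the mean exceeds the mode.

θ_MAP = 0.265, E[θ|data] = 0.275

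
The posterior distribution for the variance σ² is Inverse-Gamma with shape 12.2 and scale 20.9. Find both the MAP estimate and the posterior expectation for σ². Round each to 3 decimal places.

Mode = β/(α+1) = 20.9/13.2 = 1.583.
Mean = β/(α−1) = 20.9/11.2 = 1.866.
The posterior is right-skewed, so the mean exceeds the mode.

MAP estimate = 1.583, posterior expectation = 1.866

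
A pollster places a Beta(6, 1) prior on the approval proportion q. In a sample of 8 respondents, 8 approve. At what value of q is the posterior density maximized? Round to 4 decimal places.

1.0000

Posterior: Beta(6+8, 1+0) = Beta(14, 1).
Since β = 1 ≤ 1 and α > 1, the Beta density is monotone increasing on [0,1]; the mode is at 1.
Mean = 14/(14+1) = 0.9333.
This is the posterior mode — the MAP estimate.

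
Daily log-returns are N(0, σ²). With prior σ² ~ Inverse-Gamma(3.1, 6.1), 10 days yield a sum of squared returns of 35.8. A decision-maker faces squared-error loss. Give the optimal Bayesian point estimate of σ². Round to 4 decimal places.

3.3803

Posterior: Inverse-Gamma(shape = 3.1+10/2 = 8.1, scale = 6.1+35.8/2 = 24.0).
Mode = β/(α+1) = 24.0/9.1 = 2.6374.
Mean = β/(α−1) = 24.0/7.1 = 3.3803.
Squared-error loss ⇒ the optimal estimator is the posterior mean.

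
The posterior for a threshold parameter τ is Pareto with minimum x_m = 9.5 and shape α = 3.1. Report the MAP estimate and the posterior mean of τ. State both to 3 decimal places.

The Pareto density is strictly decreasing on [x_m, ∞), so the mode is x_m = 9.500.
Mean = α·x_m/(α−1) = 3.1·9.5/2.1 = 14.024.

MAP: 9.500. Posterior mean: 14.024.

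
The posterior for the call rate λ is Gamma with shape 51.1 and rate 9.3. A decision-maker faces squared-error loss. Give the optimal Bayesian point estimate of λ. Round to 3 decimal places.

5.495

Mode = (α−1)/β = 50.1/9.3 = 5.387.
Mean = α/β = 51.1/9.3 = 5.495.
Squared-error loss ⇒ the optimal estimator is the posterior mean.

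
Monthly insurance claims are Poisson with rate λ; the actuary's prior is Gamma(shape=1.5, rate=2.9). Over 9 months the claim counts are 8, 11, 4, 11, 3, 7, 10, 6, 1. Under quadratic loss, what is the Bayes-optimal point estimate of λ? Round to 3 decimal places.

5.252

Σ counts = 61. Posterior: Gamma(shape = 1.5+61 = 62.5, rate = 2.9+9 = 11.9).
Mode = (α−1)/β = 61.5/11.9 = 5.168.
Mean = α/β = 62.5/11.9 = 5.252.
Quadratic loss ⇒ the optimal estimator is the posterior mean.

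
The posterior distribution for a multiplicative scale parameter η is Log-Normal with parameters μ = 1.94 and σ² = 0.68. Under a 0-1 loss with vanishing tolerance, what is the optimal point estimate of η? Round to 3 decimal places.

3.525

Mode = exp(μ − σ²) = exp(1.26) = 3.525.
Mean = exp(μ + σ²/2) = exp(2.280) = 9.777.
This is the posterior mode — the MAP estimate.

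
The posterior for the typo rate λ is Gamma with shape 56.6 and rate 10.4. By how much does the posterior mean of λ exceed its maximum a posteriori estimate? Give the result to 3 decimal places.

Mode = (α−1)/β = 55.6/10.4 = 5.346.
Mean = α/β = 56.6/10.4 = 5.442.
Difference = 5.442 − 5.346 = 0.096.

0.096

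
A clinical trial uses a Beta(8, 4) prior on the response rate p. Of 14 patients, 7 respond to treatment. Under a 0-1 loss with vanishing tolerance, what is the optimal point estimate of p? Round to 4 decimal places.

Posterior: Beta(8+7, 4+7) = Beta(15, 11).
Mode = (15−1)/(15+11−2) = 14/24 = 0.5833.
Mean = 15/(15+11) = 15/26 = 0.5769.
This is the posterior mode — the MAP estimate.

0.5833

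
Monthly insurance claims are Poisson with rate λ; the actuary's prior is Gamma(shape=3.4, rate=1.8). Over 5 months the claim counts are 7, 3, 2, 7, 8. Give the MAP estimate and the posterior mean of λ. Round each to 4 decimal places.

MAP = 4.3235; posterior mean = 4.4706

Σ counts = 27. Posterior: Gamma(shape = 3.4+27 = 30.4, rate = 1.8+5 = 6.8).
Mode = (α−1)/β = 29.4/6.8 = 4.3235.
Mean = α/β = 30.4/6.8 = 4.4706.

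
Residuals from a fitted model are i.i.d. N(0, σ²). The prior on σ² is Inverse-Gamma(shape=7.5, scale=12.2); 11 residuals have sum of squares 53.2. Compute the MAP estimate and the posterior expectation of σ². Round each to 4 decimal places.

MAP = 2.7714; posterior mean = 3.2333

Posterior: Inverse-Gamma(shape = 7.5+11/2 = 13.0, scale = 12.2+53.2/2 = 38.8).
Mode = β/(α+1) = 38.8/14.0 = 2.7714.
Mean = β/(α−1) = 38.8/12.0 = 3.2333.
The mean is pulled above the mode by the posterior's right skew.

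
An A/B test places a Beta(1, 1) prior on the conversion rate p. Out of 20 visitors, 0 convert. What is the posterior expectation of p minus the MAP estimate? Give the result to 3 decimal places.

Posterior: Beta(1+0, 1+20) = Beta(1, 21).
Since α = 1 ≤ 1 and β > 1, the Beta density is monotone decreasing on [0,1]; the mode is at 0.
Mean = 1/(1+21) = 0.045.
Difference = 0.045 − 0.000 = 0.045.

0.045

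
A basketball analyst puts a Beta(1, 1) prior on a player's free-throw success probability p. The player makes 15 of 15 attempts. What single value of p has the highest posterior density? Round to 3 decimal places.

Posterior: Beta(1+15, 1+0) = Beta(16, 1).
Since β = 1 ≤ 1 and α > 1, the Beta density is monotone increasing on [0,1]; the mode is at 1.
Mean = 16/(16+1) = 0.941.
This is the posterior mode — the MAP estimate.

1.000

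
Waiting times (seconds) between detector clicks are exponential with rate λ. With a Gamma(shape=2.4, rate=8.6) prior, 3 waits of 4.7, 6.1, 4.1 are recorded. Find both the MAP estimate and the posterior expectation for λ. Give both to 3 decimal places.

MAP = 0.187; posterior mean = 0.230

Σ times = 14.9. Posterior: Gamma(shape = 2.4+3 = 5.4, rate = 8.6+14.9 = 23.5).
Mode = (α−1)/β = 4.4/23.5 = 0.187.
Mean = α/β = 5.4/23.5 = 0.230.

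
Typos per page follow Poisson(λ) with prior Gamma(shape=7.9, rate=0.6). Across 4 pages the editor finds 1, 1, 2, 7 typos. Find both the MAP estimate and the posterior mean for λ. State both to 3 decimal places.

λ_MAP = 3.891, E[λ|data] = 4.109

Σ counts = 11. Posterior: Gamma(shape = 7.9+11 = 18.9, rate = 0.6+4 = 4.6).
Mode = (α−1)/β = 17.9/4.6 = 3.891.
Mean = α/β = 18.9/4.6 = 4.109.
Mean > mode: the posterior has a right tail.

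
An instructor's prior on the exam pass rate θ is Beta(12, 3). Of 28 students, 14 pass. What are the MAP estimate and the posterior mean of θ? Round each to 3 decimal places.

Posterior: Beta(12+14, 3+14) = Beta(26, 17).
Mode = (26−1)/(26+17−2) = 25/41 = 0.610.
Mean = 26/(26+17) = 26/43 = 0.605.

θ_MAP = 0.610, E[θ|data] = 0.605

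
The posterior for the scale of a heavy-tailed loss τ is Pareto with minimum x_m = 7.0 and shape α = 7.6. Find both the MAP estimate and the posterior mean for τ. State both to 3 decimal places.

MAP: 7.000. Posterior mean: 8.061.

The Pareto density is strictly decreasing on [x_m, ∞), so the mode is x_m = 7.000.
Mean = α·x_m/(α−1) = 7.6·7.0/6.6 = 8.061.
Mean > mode: the posterior has a right tail.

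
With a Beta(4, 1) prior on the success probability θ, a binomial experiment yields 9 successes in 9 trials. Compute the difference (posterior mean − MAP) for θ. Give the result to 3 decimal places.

-0.071

Posterior: Beta(4+9, 1+0) = Beta(13, 1).
Since β = 1 ≤ 1 and α > 1, the Beta density is monotone increasing on [0,1]; the mode is at 1.
Mean = 13/(13+1) = 0.929.
Difference = 0.929 − 1.000 = -0.071.
The mean is pulled below the mode by the posterior's left skew.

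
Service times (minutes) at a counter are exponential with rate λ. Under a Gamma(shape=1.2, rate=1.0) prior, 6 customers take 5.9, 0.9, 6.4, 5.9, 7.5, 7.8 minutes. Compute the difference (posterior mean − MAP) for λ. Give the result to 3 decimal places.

0.028

Σ times = 34.4. Posterior: Gamma(shape = 1.2+6 = 7.2, rate = 1.0+34.4 = 35.4).
Mode = (α−1)/β = 6.2/35.4 = 0.175.
Mean = α/β = 7.2/35.4 = 0.203.
Difference = 0.203 − 0.175 = 0.028.
The posterior is right-skewed, so the mean exceeds the mode.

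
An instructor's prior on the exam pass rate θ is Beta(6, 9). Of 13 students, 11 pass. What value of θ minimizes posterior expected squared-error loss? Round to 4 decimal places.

0.6071

Posterior: Beta(6+11, 9+2) = Beta(17, 11).
Mode = (17−1)/(17+11−2) = 16/26 = 0.6154.
Mean = 17/(17+11) = 17/28 = 0.6071.
Squared-error loss ⇒ the optimal estimator is the posterior mean.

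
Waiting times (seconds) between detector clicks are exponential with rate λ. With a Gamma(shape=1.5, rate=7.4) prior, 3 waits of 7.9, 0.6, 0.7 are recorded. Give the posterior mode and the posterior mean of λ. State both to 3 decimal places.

MAP = 0.211; posterior mean = 0.271

Σ times = 9.2. Posterior: Gamma(shape = 1.5+3 = 4.5, rate = 7.4+9.2 = 16.6).
Mode = (α−1)/β = 3.5/16.6 = 0.211.
Mean = α/β = 4.5/16.6 = 0.271.
Right-skewed posterior ⇒ mode < mean.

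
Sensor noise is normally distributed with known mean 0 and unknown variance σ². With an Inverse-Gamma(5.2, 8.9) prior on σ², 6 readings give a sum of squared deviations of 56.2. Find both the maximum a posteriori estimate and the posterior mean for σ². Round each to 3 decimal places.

MAP = 4.022; posterior mean = 5.139

Posterior: Inverse-Gamma(shape = 5.2+6/2 = 8.2, scale = 8.9+56.2/2 = 37.0).
Mode = β/(α+1) = 37.0/9.2 = 4.022.
Mean = β/(α−1) = 37.0/7.2 = 5.139.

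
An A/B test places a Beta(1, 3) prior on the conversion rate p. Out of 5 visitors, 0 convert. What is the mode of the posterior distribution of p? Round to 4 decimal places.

0.0000

Posterior: Beta(1+0, 3+5) = Beta(1, 8).
Since α = 1 ≤ 1 and β > 1, the Beta density is monotone decreasing on [0,1]; the mode is at 0.
Mean = 1/(1+8) = 0.1111.
This is the posterior mode — the MAP estimate.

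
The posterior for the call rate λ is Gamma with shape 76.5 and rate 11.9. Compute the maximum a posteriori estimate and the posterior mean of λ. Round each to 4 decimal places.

MAP = 6.3445, posterior mean = 6.4286

Mode = (α−1)/β = 75.5/11.9 = 6.3445.
Mean = α/β = 76.5/11.9 = 6.4286.
The mean is pulled above the mode by the posterior's right skew.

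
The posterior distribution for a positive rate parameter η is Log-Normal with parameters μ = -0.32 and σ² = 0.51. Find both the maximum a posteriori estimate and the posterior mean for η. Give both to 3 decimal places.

Mode = exp(μ − σ²) = exp(-0.83) = 0.436.
Mean = exp(μ + σ²/2) = exp(-0.065) = 0.937.
The posterior is right-skewed, so the mean exceeds the mode.

MAP = 0.436; posterior mean = 0.937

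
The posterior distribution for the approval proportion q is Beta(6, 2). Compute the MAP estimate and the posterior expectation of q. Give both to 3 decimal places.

Mode = (6−1)/(6+2−2) = 5/6 = 0.833.
Mean = 6/(6+2) = 6/8 = 0.750.

MAP: 0.833. Posterior mean: 0.750.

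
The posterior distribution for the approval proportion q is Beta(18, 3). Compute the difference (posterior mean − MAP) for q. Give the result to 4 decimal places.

-0.0376

Mode = (18−1)/(18+3−2) = 17/19 = 0.8947.
Mean = 18/(18+3) = 18/21 = 0.8571.
Difference = 0.8571 − 0.8947 = -0.0376.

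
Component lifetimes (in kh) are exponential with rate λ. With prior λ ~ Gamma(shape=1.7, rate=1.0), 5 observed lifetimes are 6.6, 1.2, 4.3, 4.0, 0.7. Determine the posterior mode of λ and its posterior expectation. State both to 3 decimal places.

Σ times = 16.8. Posterior: Gamma(shape = 1.7+5 = 6.7, rate = 1.0+16.8 = 17.8).
Mode = (α−1)/β = 5.7/17.8 = 0.320.
Mean = α/β = 6.7/17.8 = 0.376.
Mean > mode: the posterior has a right tail.

MAP: 0.320. Posterior mean: 0.376.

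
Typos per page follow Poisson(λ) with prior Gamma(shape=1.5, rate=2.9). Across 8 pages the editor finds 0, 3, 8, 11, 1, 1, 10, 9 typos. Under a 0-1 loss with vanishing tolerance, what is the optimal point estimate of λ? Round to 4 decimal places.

3.9908

Σ counts = 43. Posterior: Gamma(shape = 1.5+43 = 44.5, rate = 2.9+8 = 10.9).
Mode = (α−1)/β = 43.5/10.9 = 3.9908.
Mean = α/β = 44.5/10.9 = 4.0826.
This is the posterior mode — the MAP estimate.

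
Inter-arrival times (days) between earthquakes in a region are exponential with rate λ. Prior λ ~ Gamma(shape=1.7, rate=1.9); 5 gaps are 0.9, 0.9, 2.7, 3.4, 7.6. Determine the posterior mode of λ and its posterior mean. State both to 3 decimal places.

MAP = 0.328; posterior mean = 0.385

Σ times = 15.5. Posterior: Gamma(shape = 1.7+5 = 6.7, rate = 1.9+15.5 = 17.4).
Mode = (α−1)/β = 5.7/17.4 = 0.328.
Mean = α/β = 6.7/17.4 = 0.385.
Right-skewed posterior ⇒ mode < mean.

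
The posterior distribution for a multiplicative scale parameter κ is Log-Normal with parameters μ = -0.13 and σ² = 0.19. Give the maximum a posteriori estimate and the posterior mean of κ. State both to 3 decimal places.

MAP: 0.726. Posterior mean: 0.966.

Mode = exp(μ − σ²) = exp(-0.32) = 0.726.
Mean = exp(μ + σ²/2) = exp(-0.035) = 0.966.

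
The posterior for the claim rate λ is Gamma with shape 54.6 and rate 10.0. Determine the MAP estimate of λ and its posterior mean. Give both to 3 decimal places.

Mode = (α−1)/β = 53.6/10.0 = 5.360.
Mean = α/β = 54.6/10.0 = 5.460.
The mean is pulled above the mode by the posterior's right skew.

MAP = 5.360; posterior mean = 5.460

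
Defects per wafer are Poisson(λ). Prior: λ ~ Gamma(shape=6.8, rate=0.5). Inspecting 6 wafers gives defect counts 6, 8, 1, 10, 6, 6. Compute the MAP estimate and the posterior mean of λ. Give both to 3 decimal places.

Σ counts = 37. Posterior: Gamma(shape = 6.8+37 = 43.8, rate = 0.5+6 = 6.5).
Mode = (α−1)/β = 42.8/6.5 = 6.585.
Mean = α/β = 43.8/6.5 = 6.738.

MAP = 6.585, posterior mean = 6.738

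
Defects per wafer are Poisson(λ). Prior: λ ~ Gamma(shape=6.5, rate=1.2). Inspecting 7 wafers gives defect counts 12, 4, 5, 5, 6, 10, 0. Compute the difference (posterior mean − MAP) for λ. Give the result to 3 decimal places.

0.122

Σ counts = 42. Posterior: Gamma(shape = 6.5+42 = 48.5, rate = 1.2+7 = 8.2).
Mode = (α−1)/β = 47.5/8.2 = 5.793.
Mean = α/β = 48.5/8.2 = 5.915.
Difference = 5.915 − 5.793 = 0.122.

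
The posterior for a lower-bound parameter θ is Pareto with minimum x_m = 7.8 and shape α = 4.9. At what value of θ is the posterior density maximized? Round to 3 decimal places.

The Pareto density is strictly decreasing on [x_m, ∞), so the mode is x_m = 7.800.
Mean = α·x_m/(α−1) = 4.9·7.8/3.9 = 9.800.
This is the posterior mode — the MAP estimate.

7.800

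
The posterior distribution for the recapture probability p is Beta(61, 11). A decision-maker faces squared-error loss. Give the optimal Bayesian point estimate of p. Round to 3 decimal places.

0.847

Mode = (61−1)/(61+11−2) = 60/70 = 0.857.
Mean = 61/(61+11) = 61/72 = 0.847.
Squared-error loss ⇒ the optimal estimator is the posterior mean.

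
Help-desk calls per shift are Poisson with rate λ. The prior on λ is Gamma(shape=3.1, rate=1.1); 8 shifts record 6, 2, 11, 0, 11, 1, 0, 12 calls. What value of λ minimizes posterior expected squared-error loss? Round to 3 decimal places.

5.066

Σ counts = 43. Posterior: Gamma(shape = 3.1+43 = 46.1, rate = 1.1+8 = 9.1).
Mode = (α−1)/β = 45.1/9.1 = 4.956.
Mean = α/β = 46.1/9.1 = 5.066.
Squared-error loss ⇒ the optimal estimator is the posterior mean.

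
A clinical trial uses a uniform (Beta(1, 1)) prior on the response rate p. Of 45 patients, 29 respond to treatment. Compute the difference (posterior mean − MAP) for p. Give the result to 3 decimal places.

Posterior: Beta(1+29, 1+16) = Beta(30, 17).
Mode = (30−1)/(30+17−2) = 29/45 = 0.644.
With a flat prior the MAP equals the MLE, 29/45.
Mean = 30/(30+17) = 30/47 = 0.638.
Difference = 0.638 − 0.644 = -0.006.

-0.006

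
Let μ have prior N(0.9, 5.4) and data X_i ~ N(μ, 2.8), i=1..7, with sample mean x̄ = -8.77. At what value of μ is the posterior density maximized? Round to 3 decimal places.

Posterior for μ is Normal. Precision-weighted mean: (1/5.4·0.9 + 7/2.8·-8.77) / (1/5.4 + 7/2.8) = -8.103.
A Normal posterior is symmetric, so mode = mean.
This is the posterior mode — the MAP estimate.

-8.103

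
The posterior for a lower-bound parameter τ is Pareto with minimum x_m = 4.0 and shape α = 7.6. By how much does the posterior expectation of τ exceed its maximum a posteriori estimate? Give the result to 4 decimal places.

The Pareto density is strictly decreasing on [x_m, ∞), so the mode is x_m = 4.0000.
Mean = α·x_m/(α−1) = 7.6·4.0/6.6 = 4.6061.
Difference = 4.6061 − 4.0000 = 0.6061.
Right-skewed posterior ⇒ mode < mean.

0.6061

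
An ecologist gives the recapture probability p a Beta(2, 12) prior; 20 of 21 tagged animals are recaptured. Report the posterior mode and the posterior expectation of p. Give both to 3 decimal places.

MAP = 0.636, posterior mean = 0.629

Posterior: Beta(2+20, 12+1) = Beta(22, 13).
Mode = (22−1)/(22+13−2) = 21/33 = 0.636.
Mean = 22/(22+13) = 22/35 = 0.629.
Left-skewed posterior ⇒ mean < mode.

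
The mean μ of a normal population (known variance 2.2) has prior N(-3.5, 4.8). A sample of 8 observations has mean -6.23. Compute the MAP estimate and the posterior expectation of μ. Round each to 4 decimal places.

MAP = -6.0821; posterior mean = -6.0821

Posterior for μ is Normal. Precision-weighted mean: (1/4.8·-3.5 + 8/2.2·-6.23) / (1/4.8 + 8/2.2) = -6.0821.
A Normal posterior is symmetric, so mode = mean.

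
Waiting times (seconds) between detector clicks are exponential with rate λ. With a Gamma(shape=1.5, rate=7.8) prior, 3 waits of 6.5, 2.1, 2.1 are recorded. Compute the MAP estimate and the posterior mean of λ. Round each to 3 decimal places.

Σ times = 10.7. Posterior: Gamma(shape = 1.5+3 = 4.5, rate = 7.8+10.7 = 18.5).
Mode = (α−1)/β = 3.5/18.5 = 0.189.
Mean = α/β = 4.5/18.5 = 0.243.

MAP estimate = 0.189, posterior mean = 0.243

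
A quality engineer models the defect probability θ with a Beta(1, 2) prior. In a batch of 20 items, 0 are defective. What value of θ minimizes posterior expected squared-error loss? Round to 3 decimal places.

Posterior: Beta(1+0, 2+20) = Beta(1, 22).
Since α = 1 ≤ 1 and β > 1, the Beta density is monotone decreasing on [0,1]; the mode is at 0.
Mean = 1/(1+22) = 0.043.
Squared-error loss ⇒ the optimal estimator is the posterior mean.

0.043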